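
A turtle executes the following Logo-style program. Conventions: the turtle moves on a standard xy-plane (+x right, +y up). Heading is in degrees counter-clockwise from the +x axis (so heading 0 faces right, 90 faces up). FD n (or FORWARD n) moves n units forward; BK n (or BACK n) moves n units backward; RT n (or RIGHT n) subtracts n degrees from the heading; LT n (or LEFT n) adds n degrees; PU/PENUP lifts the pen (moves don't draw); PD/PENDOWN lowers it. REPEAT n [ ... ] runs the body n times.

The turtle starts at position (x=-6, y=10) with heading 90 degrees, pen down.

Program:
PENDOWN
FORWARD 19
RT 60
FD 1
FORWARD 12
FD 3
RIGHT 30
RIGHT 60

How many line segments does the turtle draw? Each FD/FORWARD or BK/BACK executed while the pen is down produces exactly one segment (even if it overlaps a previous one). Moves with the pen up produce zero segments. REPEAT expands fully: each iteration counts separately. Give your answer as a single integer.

Answer: 4

Derivation:
Executing turtle program step by step:
Start: pos=(-6,10), heading=90, pen down
PD: pen down
FD 19: (-6,10) -> (-6,29) [heading=90, draw]
RT 60: heading 90 -> 30
FD 1: (-6,29) -> (-5.134,29.5) [heading=30, draw]
FD 12: (-5.134,29.5) -> (5.258,35.5) [heading=30, draw]
FD 3: (5.258,35.5) -> (7.856,37) [heading=30, draw]
RT 30: heading 30 -> 0
RT 60: heading 0 -> 300
Final: pos=(7.856,37), heading=300, 4 segment(s) drawn
Segments drawn: 4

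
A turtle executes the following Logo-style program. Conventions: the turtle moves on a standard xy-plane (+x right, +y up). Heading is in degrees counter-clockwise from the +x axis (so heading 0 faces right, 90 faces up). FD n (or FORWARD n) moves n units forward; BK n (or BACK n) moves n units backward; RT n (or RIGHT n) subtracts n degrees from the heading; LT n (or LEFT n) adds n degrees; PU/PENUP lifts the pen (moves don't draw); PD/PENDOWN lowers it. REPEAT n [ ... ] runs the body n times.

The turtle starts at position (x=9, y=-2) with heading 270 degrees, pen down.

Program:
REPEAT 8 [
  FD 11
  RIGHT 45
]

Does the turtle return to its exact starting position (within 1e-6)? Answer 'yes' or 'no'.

Answer: yes

Derivation:
Executing turtle program step by step:
Start: pos=(9,-2), heading=270, pen down
REPEAT 8 [
  -- iteration 1/8 --
  FD 11: (9,-2) -> (9,-13) [heading=270, draw]
  RT 45: heading 270 -> 225
  -- iteration 2/8 --
  FD 11: (9,-13) -> (1.222,-20.778) [heading=225, draw]
  RT 45: heading 225 -> 180
  -- iteration 3/8 --
  FD 11: (1.222,-20.778) -> (-9.778,-20.778) [heading=180, draw]
  RT 45: heading 180 -> 135
  -- iteration 4/8 --
  FD 11: (-9.778,-20.778) -> (-17.556,-13) [heading=135, draw]
  RT 45: heading 135 -> 90
  -- iteration 5/8 --
  FD 11: (-17.556,-13) -> (-17.556,-2) [heading=90, draw]
  RT 45: heading 90 -> 45
  -- iteration 6/8 --
  FD 11: (-17.556,-2) -> (-9.778,5.778) [heading=45, draw]
  RT 45: heading 45 -> 0
  -- iteration 7/8 --
  FD 11: (-9.778,5.778) -> (1.222,5.778) [heading=0, draw]
  RT 45: heading 0 -> 315
  -- iteration 8/8 --
  FD 11: (1.222,5.778) -> (9,-2) [heading=315, draw]
  RT 45: heading 315 -> 270
]
Final: pos=(9,-2), heading=270, 8 segment(s) drawn

Start position: (9, -2)
Final position: (9, -2)
Distance = 0; < 1e-6 -> CLOSED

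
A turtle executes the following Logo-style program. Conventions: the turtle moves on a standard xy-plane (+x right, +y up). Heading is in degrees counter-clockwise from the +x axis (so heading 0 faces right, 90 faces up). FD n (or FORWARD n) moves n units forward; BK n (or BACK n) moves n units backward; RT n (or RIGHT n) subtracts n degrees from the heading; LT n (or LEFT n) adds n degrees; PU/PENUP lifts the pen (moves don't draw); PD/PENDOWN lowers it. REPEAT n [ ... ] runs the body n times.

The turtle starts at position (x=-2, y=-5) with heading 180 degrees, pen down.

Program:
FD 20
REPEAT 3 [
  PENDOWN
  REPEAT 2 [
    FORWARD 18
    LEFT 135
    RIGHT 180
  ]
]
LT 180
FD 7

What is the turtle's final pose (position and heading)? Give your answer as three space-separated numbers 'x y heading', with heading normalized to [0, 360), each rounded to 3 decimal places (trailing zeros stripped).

Executing turtle program step by step:
Start: pos=(-2,-5), heading=180, pen down
FD 20: (-2,-5) -> (-22,-5) [heading=180, draw]
REPEAT 3 [
  -- iteration 1/3 --
  PD: pen down
  REPEAT 2 [
    -- iteration 1/2 --
    FD 18: (-22,-5) -> (-40,-5) [heading=180, draw]
    LT 135: heading 180 -> 315
    RT 180: heading 315 -> 135
    -- iteration 2/2 --
    FD 18: (-40,-5) -> (-52.728,7.728) [heading=135, draw]
    LT 135: heading 135 -> 270
    RT 180: heading 270 -> 90
  ]
  -- iteration 2/3 --
  PD: pen down
  REPEAT 2 [
    -- iteration 1/2 --
    FD 18: (-52.728,7.728) -> (-52.728,25.728) [heading=90, draw]
    LT 135: heading 90 -> 225
    RT 180: heading 225 -> 45
    -- iteration 2/2 --
    FD 18: (-52.728,25.728) -> (-40,38.456) [heading=45, draw]
    LT 135: heading 45 -> 180
    RT 180: heading 180 -> 0
  ]
  -- iteration 3/3 --
  PD: pen down
  REPEAT 2 [
    -- iteration 1/2 --
    FD 18: (-40,38.456) -> (-22,38.456) [heading=0, draw]
    LT 135: heading 0 -> 135
    RT 180: heading 135 -> 315
    -- iteration 2/2 --
    FD 18: (-22,38.456) -> (-9.272,25.728) [heading=315, draw]
    LT 135: heading 315 -> 90
    RT 180: heading 90 -> 270
  ]
]
LT 180: heading 270 -> 90
FD 7: (-9.272,25.728) -> (-9.272,32.728) [heading=90, draw]
Final: pos=(-9.272,32.728), heading=90, 8 segment(s) drawn

Answer: -9.272 32.728 90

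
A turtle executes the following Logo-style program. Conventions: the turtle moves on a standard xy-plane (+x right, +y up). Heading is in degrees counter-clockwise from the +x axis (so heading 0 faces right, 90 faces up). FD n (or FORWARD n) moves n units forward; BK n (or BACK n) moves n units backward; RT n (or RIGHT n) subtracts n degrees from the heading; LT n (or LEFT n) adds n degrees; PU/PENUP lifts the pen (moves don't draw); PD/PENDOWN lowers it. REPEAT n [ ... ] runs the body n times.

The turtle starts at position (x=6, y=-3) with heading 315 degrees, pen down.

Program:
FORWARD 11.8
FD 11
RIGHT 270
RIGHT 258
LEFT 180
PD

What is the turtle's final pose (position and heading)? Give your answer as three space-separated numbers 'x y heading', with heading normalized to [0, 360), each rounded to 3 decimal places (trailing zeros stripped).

Answer: 22.122 -19.122 327

Derivation:
Executing turtle program step by step:
Start: pos=(6,-3), heading=315, pen down
FD 11.8: (6,-3) -> (14.344,-11.344) [heading=315, draw]
FD 11: (14.344,-11.344) -> (22.122,-19.122) [heading=315, draw]
RT 270: heading 315 -> 45
RT 258: heading 45 -> 147
LT 180: heading 147 -> 327
PD: pen down
Final: pos=(22.122,-19.122), heading=327, 2 segment(s) drawn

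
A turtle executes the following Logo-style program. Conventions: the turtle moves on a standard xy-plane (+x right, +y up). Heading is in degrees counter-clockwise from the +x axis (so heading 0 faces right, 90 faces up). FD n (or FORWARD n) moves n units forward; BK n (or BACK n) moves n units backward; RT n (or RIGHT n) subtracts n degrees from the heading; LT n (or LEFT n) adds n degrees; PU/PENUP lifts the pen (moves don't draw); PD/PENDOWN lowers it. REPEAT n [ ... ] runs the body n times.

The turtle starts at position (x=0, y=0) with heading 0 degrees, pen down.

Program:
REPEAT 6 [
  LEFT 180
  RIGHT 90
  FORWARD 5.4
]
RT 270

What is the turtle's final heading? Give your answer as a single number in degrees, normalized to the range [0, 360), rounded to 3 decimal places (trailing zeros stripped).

Answer: 270

Derivation:
Executing turtle program step by step:
Start: pos=(0,0), heading=0, pen down
REPEAT 6 [
  -- iteration 1/6 --
  LT 180: heading 0 -> 180
  RT 90: heading 180 -> 90
  FD 5.4: (0,0) -> (0,5.4) [heading=90, draw]
  -- iteration 2/6 --
  LT 180: heading 90 -> 270
  RT 90: heading 270 -> 180
  FD 5.4: (0,5.4) -> (-5.4,5.4) [heading=180, draw]
  -- iteration 3/6 --
  LT 180: heading 180 -> 0
  RT 90: heading 0 -> 270
  FD 5.4: (-5.4,5.4) -> (-5.4,0) [heading=270, draw]
  -- iteration 4/6 --
  LT 180: heading 270 -> 90
  RT 90: heading 90 -> 0
  FD 5.4: (-5.4,0) -> (0,0) [heading=0, draw]
  -- iteration 5/6 --
  LT 180: heading 0 -> 180
  RT 90: heading 180 -> 90
  FD 5.4: (0,0) -> (0,5.4) [heading=90, draw]
  -- iteration 6/6 --
  LT 180: heading 90 -> 270
  RT 90: heading 270 -> 180
  FD 5.4: (0,5.4) -> (-5.4,5.4) [heading=180, draw]
]
RT 270: heading 180 -> 270
Final: pos=(-5.4,5.4), heading=270, 6 segment(s) drawn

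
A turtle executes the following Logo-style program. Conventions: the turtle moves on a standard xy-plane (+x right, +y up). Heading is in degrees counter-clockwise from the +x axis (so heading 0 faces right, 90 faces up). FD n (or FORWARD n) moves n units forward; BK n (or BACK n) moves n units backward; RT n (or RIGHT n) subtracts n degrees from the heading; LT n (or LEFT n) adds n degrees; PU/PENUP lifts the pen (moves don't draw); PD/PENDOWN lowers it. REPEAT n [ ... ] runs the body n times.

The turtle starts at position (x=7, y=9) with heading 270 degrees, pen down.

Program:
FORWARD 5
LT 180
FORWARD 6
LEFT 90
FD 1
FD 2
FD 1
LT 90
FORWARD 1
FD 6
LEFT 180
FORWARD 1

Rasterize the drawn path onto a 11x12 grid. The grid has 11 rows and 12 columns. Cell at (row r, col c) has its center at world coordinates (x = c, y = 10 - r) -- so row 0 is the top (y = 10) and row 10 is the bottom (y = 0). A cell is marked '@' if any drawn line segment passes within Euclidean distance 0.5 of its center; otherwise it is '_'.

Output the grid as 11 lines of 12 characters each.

Segment 0: (7,9) -> (7,4)
Segment 1: (7,4) -> (7,10)
Segment 2: (7,10) -> (6,10)
Segment 3: (6,10) -> (4,10)
Segment 4: (4,10) -> (3,10)
Segment 5: (3,10) -> (3,9)
Segment 6: (3,9) -> (3,3)
Segment 7: (3,3) -> (3,4)

Answer: ___@@@@@____
___@___@____
___@___@____
___@___@____
___@___@____
___@___@____
___@___@____
___@________
____________
____________
____________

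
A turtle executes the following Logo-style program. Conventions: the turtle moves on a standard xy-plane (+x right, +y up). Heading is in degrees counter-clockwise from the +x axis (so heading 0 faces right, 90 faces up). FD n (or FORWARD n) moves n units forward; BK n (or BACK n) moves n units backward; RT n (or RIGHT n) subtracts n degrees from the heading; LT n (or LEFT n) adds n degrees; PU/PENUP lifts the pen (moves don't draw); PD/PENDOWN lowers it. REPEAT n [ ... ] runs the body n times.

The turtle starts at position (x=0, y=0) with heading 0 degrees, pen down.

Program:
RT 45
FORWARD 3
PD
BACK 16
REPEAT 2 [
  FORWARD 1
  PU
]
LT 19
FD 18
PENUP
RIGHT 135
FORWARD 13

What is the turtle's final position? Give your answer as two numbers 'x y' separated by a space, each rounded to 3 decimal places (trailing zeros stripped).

Executing turtle program step by step:
Start: pos=(0,0), heading=0, pen down
RT 45: heading 0 -> 315
FD 3: (0,0) -> (2.121,-2.121) [heading=315, draw]
PD: pen down
BK 16: (2.121,-2.121) -> (-9.192,9.192) [heading=315, draw]
REPEAT 2 [
  -- iteration 1/2 --
  FD 1: (-9.192,9.192) -> (-8.485,8.485) [heading=315, draw]
  PU: pen up
  -- iteration 2/2 --
  FD 1: (-8.485,8.485) -> (-7.778,7.778) [heading=315, move]
  PU: pen up
]
LT 19: heading 315 -> 334
FD 18: (-7.778,7.778) -> (8.4,-0.113) [heading=334, move]
PU: pen up
RT 135: heading 334 -> 199
FD 13: (8.4,-0.113) -> (-3.892,-4.345) [heading=199, move]
Final: pos=(-3.892,-4.345), heading=199, 3 segment(s) drawn

Answer: -3.892 -4.345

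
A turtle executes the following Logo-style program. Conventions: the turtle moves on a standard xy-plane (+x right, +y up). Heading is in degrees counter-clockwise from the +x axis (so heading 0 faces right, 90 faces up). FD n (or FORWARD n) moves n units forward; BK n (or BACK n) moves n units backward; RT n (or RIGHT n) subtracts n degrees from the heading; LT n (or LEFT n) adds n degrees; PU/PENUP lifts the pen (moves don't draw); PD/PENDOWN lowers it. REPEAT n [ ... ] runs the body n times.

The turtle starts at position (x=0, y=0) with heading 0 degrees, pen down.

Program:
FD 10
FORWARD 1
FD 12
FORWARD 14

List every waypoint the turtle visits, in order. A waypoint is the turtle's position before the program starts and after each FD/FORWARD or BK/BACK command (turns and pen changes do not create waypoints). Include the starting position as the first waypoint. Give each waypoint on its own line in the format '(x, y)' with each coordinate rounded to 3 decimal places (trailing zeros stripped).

Executing turtle program step by step:
Start: pos=(0,0), heading=0, pen down
FD 10: (0,0) -> (10,0) [heading=0, draw]
FD 1: (10,0) -> (11,0) [heading=0, draw]
FD 12: (11,0) -> (23,0) [heading=0, draw]
FD 14: (23,0) -> (37,0) [heading=0, draw]
Final: pos=(37,0), heading=0, 4 segment(s) drawn
Waypoints (5 total):
(0, 0)
(10, 0)
(11, 0)
(23, 0)
(37, 0)

Answer: (0, 0)
(10, 0)
(11, 0)
(23, 0)
(37, 0)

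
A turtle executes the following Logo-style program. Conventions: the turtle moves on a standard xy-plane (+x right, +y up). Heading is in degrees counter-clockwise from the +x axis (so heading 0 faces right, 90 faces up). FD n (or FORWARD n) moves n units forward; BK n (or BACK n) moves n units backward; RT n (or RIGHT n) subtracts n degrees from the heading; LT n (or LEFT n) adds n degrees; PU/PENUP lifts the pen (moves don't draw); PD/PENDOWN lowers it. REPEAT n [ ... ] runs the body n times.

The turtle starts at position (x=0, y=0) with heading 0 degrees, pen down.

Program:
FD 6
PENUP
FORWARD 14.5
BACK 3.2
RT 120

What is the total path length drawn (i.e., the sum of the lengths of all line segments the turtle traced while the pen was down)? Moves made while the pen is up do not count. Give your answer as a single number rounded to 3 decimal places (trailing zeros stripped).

Executing turtle program step by step:
Start: pos=(0,0), heading=0, pen down
FD 6: (0,0) -> (6,0) [heading=0, draw]
PU: pen up
FD 14.5: (6,0) -> (20.5,0) [heading=0, move]
BK 3.2: (20.5,0) -> (17.3,0) [heading=0, move]
RT 120: heading 0 -> 240
Final: pos=(17.3,0), heading=240, 1 segment(s) drawn

Segment lengths:
  seg 1: (0,0) -> (6,0), length = 6
Total = 6

Answer: 6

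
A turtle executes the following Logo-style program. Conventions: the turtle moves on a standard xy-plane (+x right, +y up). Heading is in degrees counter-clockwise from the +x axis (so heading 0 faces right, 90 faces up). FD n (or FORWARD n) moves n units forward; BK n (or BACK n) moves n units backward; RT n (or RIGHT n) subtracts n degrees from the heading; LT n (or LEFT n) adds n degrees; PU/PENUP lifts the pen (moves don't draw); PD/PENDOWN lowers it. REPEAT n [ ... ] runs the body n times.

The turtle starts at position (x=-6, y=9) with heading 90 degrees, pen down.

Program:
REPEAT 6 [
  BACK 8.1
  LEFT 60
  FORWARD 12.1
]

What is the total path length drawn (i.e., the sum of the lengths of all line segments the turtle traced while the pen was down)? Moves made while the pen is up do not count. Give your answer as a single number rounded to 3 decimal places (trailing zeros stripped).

Answer: 121.2

Derivation:
Executing turtle program step by step:
Start: pos=(-6,9), heading=90, pen down
REPEAT 6 [
  -- iteration 1/6 --
  BK 8.1: (-6,9) -> (-6,0.9) [heading=90, draw]
  LT 60: heading 90 -> 150
  FD 12.1: (-6,0.9) -> (-16.479,6.95) [heading=150, draw]
  -- iteration 2/6 --
  BK 8.1: (-16.479,6.95) -> (-9.464,2.9) [heading=150, draw]
  LT 60: heading 150 -> 210
  FD 12.1: (-9.464,2.9) -> (-19.943,-3.15) [heading=210, draw]
  -- iteration 3/6 --
  BK 8.1: (-19.943,-3.15) -> (-12.928,0.9) [heading=210, draw]
  LT 60: heading 210 -> 270
  FD 12.1: (-12.928,0.9) -> (-12.928,-11.2) [heading=270, draw]
  -- iteration 4/6 --
  BK 8.1: (-12.928,-11.2) -> (-12.928,-3.1) [heading=270, draw]
  LT 60: heading 270 -> 330
  FD 12.1: (-12.928,-3.1) -> (-2.449,-9.15) [heading=330, draw]
  -- iteration 5/6 --
  BK 8.1: (-2.449,-9.15) -> (-9.464,-5.1) [heading=330, draw]
  LT 60: heading 330 -> 30
  FD 12.1: (-9.464,-5.1) -> (1.015,0.95) [heading=30, draw]
  -- iteration 6/6 --
  BK 8.1: (1.015,0.95) -> (-6,-3.1) [heading=30, draw]
  LT 60: heading 30 -> 90
  FD 12.1: (-6,-3.1) -> (-6,9) [heading=90, draw]
]
Final: pos=(-6,9), heading=90, 12 segment(s) drawn

Segment lengths:
  seg 1: (-6,9) -> (-6,0.9), length = 8.1
  seg 2: (-6,0.9) -> (-16.479,6.95), length = 12.1
  seg 3: (-16.479,6.95) -> (-9.464,2.9), length = 8.1
  seg 4: (-9.464,2.9) -> (-19.943,-3.15), length = 12.1
  seg 5: (-19.943,-3.15) -> (-12.928,0.9), length = 8.1
  seg 6: (-12.928,0.9) -> (-12.928,-11.2), length = 12.1
  seg 7: (-12.928,-11.2) -> (-12.928,-3.1), length = 8.1
  seg 8: (-12.928,-3.1) -> (-2.449,-9.15), length = 12.1
  seg 9: (-2.449,-9.15) -> (-9.464,-5.1), length = 8.1
  seg 10: (-9.464,-5.1) -> (1.015,0.95), length = 12.1
  seg 11: (1.015,0.95) -> (-6,-3.1), length = 8.1
  seg 12: (-6,-3.1) -> (-6,9), length = 12.1
Total = 121.2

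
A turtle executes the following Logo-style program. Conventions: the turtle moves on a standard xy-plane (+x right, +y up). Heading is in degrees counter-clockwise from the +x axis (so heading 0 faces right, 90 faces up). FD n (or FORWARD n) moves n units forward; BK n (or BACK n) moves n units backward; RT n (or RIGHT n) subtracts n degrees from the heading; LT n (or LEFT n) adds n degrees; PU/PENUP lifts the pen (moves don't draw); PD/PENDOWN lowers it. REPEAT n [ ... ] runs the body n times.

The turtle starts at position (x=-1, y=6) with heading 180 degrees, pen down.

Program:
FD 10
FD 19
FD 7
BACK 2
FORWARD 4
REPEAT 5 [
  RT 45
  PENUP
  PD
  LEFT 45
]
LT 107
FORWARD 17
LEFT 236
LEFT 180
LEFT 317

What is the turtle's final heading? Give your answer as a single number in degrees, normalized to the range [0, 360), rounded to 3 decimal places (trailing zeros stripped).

Executing turtle program step by step:
Start: pos=(-1,6), heading=180, pen down
FD 10: (-1,6) -> (-11,6) [heading=180, draw]
FD 19: (-11,6) -> (-30,6) [heading=180, draw]
FD 7: (-30,6) -> (-37,6) [heading=180, draw]
BK 2: (-37,6) -> (-35,6) [heading=180, draw]
FD 4: (-35,6) -> (-39,6) [heading=180, draw]
REPEAT 5 [
  -- iteration 1/5 --
  RT 45: heading 180 -> 135
  PU: pen up
  PD: pen down
  LT 45: heading 135 -> 180
  -- iteration 2/5 --
  RT 45: heading 180 -> 135
  PU: pen up
  PD: pen down
  LT 45: heading 135 -> 180
  -- iteration 3/5 --
  RT 45: heading 180 -> 135
  PU: pen up
  PD: pen down
  LT 45: heading 135 -> 180
  -- iteration 4/5 --
  RT 45: heading 180 -> 135
  PU: pen up
  PD: pen down
  LT 45: heading 135 -> 180
  -- iteration 5/5 --
  RT 45: heading 180 -> 135
  PU: pen up
  PD: pen down
  LT 45: heading 135 -> 180
]
LT 107: heading 180 -> 287
FD 17: (-39,6) -> (-34.03,-10.257) [heading=287, draw]
LT 236: heading 287 -> 163
LT 180: heading 163 -> 343
LT 317: heading 343 -> 300
Final: pos=(-34.03,-10.257), heading=300, 6 segment(s) drawn

Answer: 300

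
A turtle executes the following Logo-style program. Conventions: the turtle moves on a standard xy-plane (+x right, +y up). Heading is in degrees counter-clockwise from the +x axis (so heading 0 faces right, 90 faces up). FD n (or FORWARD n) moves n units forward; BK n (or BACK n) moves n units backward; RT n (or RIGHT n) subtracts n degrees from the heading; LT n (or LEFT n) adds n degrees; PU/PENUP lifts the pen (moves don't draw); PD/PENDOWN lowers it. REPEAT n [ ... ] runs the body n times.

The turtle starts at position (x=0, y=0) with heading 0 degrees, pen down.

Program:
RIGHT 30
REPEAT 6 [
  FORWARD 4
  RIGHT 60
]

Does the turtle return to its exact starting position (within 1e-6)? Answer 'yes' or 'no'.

Executing turtle program step by step:
Start: pos=(0,0), heading=0, pen down
RT 30: heading 0 -> 330
REPEAT 6 [
  -- iteration 1/6 --
  FD 4: (0,0) -> (3.464,-2) [heading=330, draw]
  RT 60: heading 330 -> 270
  -- iteration 2/6 --
  FD 4: (3.464,-2) -> (3.464,-6) [heading=270, draw]
  RT 60: heading 270 -> 210
  -- iteration 3/6 --
  FD 4: (3.464,-6) -> (0,-8) [heading=210, draw]
  RT 60: heading 210 -> 150
  -- iteration 4/6 --
  FD 4: (0,-8) -> (-3.464,-6) [heading=150, draw]
  RT 60: heading 150 -> 90
  -- iteration 5/6 --
  FD 4: (-3.464,-6) -> (-3.464,-2) [heading=90, draw]
  RT 60: heading 90 -> 30
  -- iteration 6/6 --
  FD 4: (-3.464,-2) -> (0,0) [heading=30, draw]
  RT 60: heading 30 -> 330
]
Final: pos=(0,0), heading=330, 6 segment(s) drawn

Start position: (0, 0)
Final position: (0, 0)
Distance = 0; < 1e-6 -> CLOSED

Answer: yes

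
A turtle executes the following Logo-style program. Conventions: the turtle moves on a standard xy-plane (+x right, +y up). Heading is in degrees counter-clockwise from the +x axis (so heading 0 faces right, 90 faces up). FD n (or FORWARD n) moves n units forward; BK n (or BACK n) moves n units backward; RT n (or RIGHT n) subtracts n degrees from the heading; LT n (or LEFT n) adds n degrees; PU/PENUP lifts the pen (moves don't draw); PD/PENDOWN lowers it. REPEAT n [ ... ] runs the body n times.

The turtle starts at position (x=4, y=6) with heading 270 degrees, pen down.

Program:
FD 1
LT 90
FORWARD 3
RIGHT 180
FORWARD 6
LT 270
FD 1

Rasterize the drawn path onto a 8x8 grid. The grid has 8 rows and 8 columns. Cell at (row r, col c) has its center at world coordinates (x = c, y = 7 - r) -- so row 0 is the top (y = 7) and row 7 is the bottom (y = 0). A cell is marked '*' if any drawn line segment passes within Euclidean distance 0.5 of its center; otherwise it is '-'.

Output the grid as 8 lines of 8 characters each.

Answer: --------
-*--*---
-*******
--------
--------
--------
--------
--------

Derivation:
Segment 0: (4,6) -> (4,5)
Segment 1: (4,5) -> (7,5)
Segment 2: (7,5) -> (1,5)
Segment 3: (1,5) -> (1,6)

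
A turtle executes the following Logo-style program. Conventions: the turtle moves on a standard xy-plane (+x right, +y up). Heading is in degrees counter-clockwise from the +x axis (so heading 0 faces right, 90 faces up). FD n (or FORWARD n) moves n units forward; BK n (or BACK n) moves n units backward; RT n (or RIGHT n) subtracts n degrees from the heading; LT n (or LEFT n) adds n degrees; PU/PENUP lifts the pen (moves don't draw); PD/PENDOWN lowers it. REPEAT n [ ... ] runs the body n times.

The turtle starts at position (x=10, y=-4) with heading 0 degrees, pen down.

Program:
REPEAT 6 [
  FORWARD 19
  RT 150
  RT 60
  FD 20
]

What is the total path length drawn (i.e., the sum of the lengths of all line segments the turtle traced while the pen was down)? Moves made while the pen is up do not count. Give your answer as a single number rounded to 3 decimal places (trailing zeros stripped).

Executing turtle program step by step:
Start: pos=(10,-4), heading=0, pen down
REPEAT 6 [
  -- iteration 1/6 --
  FD 19: (10,-4) -> (29,-4) [heading=0, draw]
  RT 150: heading 0 -> 210
  RT 60: heading 210 -> 150
  FD 20: (29,-4) -> (11.679,6) [heading=150, draw]
  -- iteration 2/6 --
  FD 19: (11.679,6) -> (-4.775,15.5) [heading=150, draw]
  RT 150: heading 150 -> 0
  RT 60: heading 0 -> 300
  FD 20: (-4.775,15.5) -> (5.225,-1.821) [heading=300, draw]
  -- iteration 3/6 --
  FD 19: (5.225,-1.821) -> (14.725,-18.275) [heading=300, draw]
  RT 150: heading 300 -> 150
  RT 60: heading 150 -> 90
  FD 20: (14.725,-18.275) -> (14.725,1.725) [heading=90, draw]
  -- iteration 4/6 --
  FD 19: (14.725,1.725) -> (14.725,20.725) [heading=90, draw]
  RT 150: heading 90 -> 300
  RT 60: heading 300 -> 240
  FD 20: (14.725,20.725) -> (4.725,3.405) [heading=240, draw]
  -- iteration 5/6 --
  FD 19: (4.725,3.405) -> (-4.775,-13.05) [heading=240, draw]
  RT 150: heading 240 -> 90
  RT 60: heading 90 -> 30
  FD 20: (-4.775,-13.05) -> (12.546,-3.05) [heading=30, draw]
  -- iteration 6/6 --
  FD 19: (12.546,-3.05) -> (29,6.45) [heading=30, draw]
  RT 150: heading 30 -> 240
  RT 60: heading 240 -> 180
  FD 20: (29,6.45) -> (9,6.45) [heading=180, draw]
]
Final: pos=(9,6.45), heading=180, 12 segment(s) drawn

Segment lengths:
  seg 1: (10,-4) -> (29,-4), length = 19
  seg 2: (29,-4) -> (11.679,6), length = 20
  seg 3: (11.679,6) -> (-4.775,15.5), length = 19
  seg 4: (-4.775,15.5) -> (5.225,-1.821), length = 20
  seg 5: (5.225,-1.821) -> (14.725,-18.275), length = 19
  seg 6: (14.725,-18.275) -> (14.725,1.725), length = 20
  seg 7: (14.725,1.725) -> (14.725,20.725), length = 19
  seg 8: (14.725,20.725) -> (4.725,3.405), length = 20
  seg 9: (4.725,3.405) -> (-4.775,-13.05), length = 19
  seg 10: (-4.775,-13.05) -> (12.546,-3.05), length = 20
  seg 11: (12.546,-3.05) -> (29,6.45), length = 19
  seg 12: (29,6.45) -> (9,6.45), length = 20
Total = 234

Answer: 234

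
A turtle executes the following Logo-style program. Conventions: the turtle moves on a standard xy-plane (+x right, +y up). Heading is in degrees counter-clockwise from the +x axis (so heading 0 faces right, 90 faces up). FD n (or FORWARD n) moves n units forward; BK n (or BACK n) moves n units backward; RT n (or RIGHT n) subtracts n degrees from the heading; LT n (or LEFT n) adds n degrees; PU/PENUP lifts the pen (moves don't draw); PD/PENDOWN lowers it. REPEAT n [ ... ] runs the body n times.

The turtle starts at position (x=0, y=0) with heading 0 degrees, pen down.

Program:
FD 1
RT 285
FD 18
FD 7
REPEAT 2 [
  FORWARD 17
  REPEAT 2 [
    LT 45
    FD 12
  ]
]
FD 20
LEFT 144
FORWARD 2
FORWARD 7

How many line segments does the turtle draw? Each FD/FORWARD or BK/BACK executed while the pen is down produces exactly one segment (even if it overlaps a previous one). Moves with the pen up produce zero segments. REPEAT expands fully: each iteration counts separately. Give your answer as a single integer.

Answer: 12

Derivation:
Executing turtle program step by step:
Start: pos=(0,0), heading=0, pen down
FD 1: (0,0) -> (1,0) [heading=0, draw]
RT 285: heading 0 -> 75
FD 18: (1,0) -> (5.659,17.387) [heading=75, draw]
FD 7: (5.659,17.387) -> (7.47,24.148) [heading=75, draw]
REPEAT 2 [
  -- iteration 1/2 --
  FD 17: (7.47,24.148) -> (11.87,40.569) [heading=75, draw]
  REPEAT 2 [
    -- iteration 1/2 --
    LT 45: heading 75 -> 120
    FD 12: (11.87,40.569) -> (5.87,50.961) [heading=120, draw]
    -- iteration 2/2 --
    LT 45: heading 120 -> 165
    FD 12: (5.87,50.961) -> (-5.721,54.067) [heading=165, draw]
  ]
  -- iteration 2/2 --
  FD 17: (-5.721,54.067) -> (-22.141,58.467) [heading=165, draw]
  REPEAT 2 [
    -- iteration 1/2 --
    LT 45: heading 165 -> 210
    FD 12: (-22.141,58.467) -> (-32.534,52.467) [heading=210, draw]
    -- iteration 2/2 --
    LT 45: heading 210 -> 255
    FD 12: (-32.534,52.467) -> (-35.64,40.876) [heading=255, draw]
  ]
]
FD 20: (-35.64,40.876) -> (-40.816,21.557) [heading=255, draw]
LT 144: heading 255 -> 39
FD 2: (-40.816,21.557) -> (-39.262,22.816) [heading=39, draw]
FD 7: (-39.262,22.816) -> (-33.822,27.221) [heading=39, draw]
Final: pos=(-33.822,27.221), heading=39, 12 segment(s) drawn
Segments drawn: 12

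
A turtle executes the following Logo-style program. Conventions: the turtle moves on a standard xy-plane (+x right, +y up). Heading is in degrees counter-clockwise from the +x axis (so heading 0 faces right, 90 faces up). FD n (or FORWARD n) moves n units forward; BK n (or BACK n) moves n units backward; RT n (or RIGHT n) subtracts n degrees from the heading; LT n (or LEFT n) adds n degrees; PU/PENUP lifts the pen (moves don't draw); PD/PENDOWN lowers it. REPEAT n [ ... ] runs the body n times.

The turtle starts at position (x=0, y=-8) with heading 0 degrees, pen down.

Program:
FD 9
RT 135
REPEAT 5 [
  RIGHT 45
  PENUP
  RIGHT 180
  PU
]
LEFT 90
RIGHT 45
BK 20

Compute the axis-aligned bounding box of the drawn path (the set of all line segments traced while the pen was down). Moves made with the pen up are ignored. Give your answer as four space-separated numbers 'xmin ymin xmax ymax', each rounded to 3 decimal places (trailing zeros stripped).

Answer: 0 -8 9 -8

Derivation:
Executing turtle program step by step:
Start: pos=(0,-8), heading=0, pen down
FD 9: (0,-8) -> (9,-8) [heading=0, draw]
RT 135: heading 0 -> 225
REPEAT 5 [
  -- iteration 1/5 --
  RT 45: heading 225 -> 180
  PU: pen up
  RT 180: heading 180 -> 0
  PU: pen up
  -- iteration 2/5 --
  RT 45: heading 0 -> 315
  PU: pen up
  RT 180: heading 315 -> 135
  PU: pen up
  -- iteration 3/5 --
  RT 45: heading 135 -> 90
  PU: pen up
  RT 180: heading 90 -> 270
  PU: pen up
  -- iteration 4/5 --
  RT 45: heading 270 -> 225
  PU: pen up
  RT 180: heading 225 -> 45
  PU: pen up
  -- iteration 5/5 --
  RT 45: heading 45 -> 0
  PU: pen up
  RT 180: heading 0 -> 180
  PU: pen up
]
LT 90: heading 180 -> 270
RT 45: heading 270 -> 225
BK 20: (9,-8) -> (23.142,6.142) [heading=225, move]
Final: pos=(23.142,6.142), heading=225, 1 segment(s) drawn

Segment endpoints: x in {0, 9}, y in {-8}
xmin=0, ymin=-8, xmax=9, ymax=-8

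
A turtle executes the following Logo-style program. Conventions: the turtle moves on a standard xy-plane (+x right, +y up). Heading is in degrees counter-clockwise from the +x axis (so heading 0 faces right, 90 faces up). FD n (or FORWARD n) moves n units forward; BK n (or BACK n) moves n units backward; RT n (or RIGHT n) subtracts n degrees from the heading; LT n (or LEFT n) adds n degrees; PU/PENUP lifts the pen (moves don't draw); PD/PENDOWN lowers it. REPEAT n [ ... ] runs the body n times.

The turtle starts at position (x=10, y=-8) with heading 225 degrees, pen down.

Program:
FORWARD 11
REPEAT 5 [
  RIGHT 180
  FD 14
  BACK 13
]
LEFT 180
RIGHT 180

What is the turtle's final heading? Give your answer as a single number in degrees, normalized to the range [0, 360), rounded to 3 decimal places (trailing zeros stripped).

Executing turtle program step by step:
Start: pos=(10,-8), heading=225, pen down
FD 11: (10,-8) -> (2.222,-15.778) [heading=225, draw]
REPEAT 5 [
  -- iteration 1/5 --
  RT 180: heading 225 -> 45
  FD 14: (2.222,-15.778) -> (12.121,-5.879) [heading=45, draw]
  BK 13: (12.121,-5.879) -> (2.929,-15.071) [heading=45, draw]
  -- iteration 2/5 --
  RT 180: heading 45 -> 225
  FD 14: (2.929,-15.071) -> (-6.971,-24.971) [heading=225, draw]
  BK 13: (-6.971,-24.971) -> (2.222,-15.778) [heading=225, draw]
  -- iteration 3/5 --
  RT 180: heading 225 -> 45
  FD 14: (2.222,-15.778) -> (12.121,-5.879) [heading=45, draw]
  BK 13: (12.121,-5.879) -> (2.929,-15.071) [heading=45, draw]
  -- iteration 4/5 --
  RT 180: heading 45 -> 225
  FD 14: (2.929,-15.071) -> (-6.971,-24.971) [heading=225, draw]
  BK 13: (-6.971,-24.971) -> (2.222,-15.778) [heading=225, draw]
  -- iteration 5/5 --
  RT 180: heading 225 -> 45
  FD 14: (2.222,-15.778) -> (12.121,-5.879) [heading=45, draw]
  BK 13: (12.121,-5.879) -> (2.929,-15.071) [heading=45, draw]
]
LT 180: heading 45 -> 225
RT 180: heading 225 -> 45
Final: pos=(2.929,-15.071), heading=45, 11 segment(s) drawn

Answer: 45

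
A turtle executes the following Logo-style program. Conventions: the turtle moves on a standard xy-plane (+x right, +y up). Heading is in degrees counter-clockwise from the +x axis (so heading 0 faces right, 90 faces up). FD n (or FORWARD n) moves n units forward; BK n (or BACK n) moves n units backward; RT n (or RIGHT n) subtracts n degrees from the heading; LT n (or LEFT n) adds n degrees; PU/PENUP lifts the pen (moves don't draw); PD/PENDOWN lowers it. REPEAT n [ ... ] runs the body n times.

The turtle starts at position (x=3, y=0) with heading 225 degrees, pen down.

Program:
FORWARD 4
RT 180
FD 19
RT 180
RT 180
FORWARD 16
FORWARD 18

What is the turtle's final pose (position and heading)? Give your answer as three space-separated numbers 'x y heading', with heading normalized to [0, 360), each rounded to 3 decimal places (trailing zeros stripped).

Answer: 37.648 34.648 45

Derivation:
Executing turtle program step by step:
Start: pos=(3,0), heading=225, pen down
FD 4: (3,0) -> (0.172,-2.828) [heading=225, draw]
RT 180: heading 225 -> 45
FD 19: (0.172,-2.828) -> (13.607,10.607) [heading=45, draw]
RT 180: heading 45 -> 225
RT 180: heading 225 -> 45
FD 16: (13.607,10.607) -> (24.92,21.92) [heading=45, draw]
FD 18: (24.92,21.92) -> (37.648,34.648) [heading=45, draw]
Final: pos=(37.648,34.648), heading=45, 4 segment(s) drawn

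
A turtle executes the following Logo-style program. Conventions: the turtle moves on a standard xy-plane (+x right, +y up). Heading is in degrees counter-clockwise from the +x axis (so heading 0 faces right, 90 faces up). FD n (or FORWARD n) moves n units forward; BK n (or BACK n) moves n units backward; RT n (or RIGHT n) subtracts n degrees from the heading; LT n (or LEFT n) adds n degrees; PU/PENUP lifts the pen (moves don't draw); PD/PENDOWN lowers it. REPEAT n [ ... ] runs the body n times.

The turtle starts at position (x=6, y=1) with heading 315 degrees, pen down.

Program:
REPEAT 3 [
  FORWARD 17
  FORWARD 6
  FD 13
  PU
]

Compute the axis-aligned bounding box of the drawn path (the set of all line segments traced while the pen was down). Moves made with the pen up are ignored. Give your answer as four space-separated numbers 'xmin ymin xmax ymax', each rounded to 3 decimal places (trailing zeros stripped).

Answer: 6 -24.456 31.456 1

Derivation:
Executing turtle program step by step:
Start: pos=(6,1), heading=315, pen down
REPEAT 3 [
  -- iteration 1/3 --
  FD 17: (6,1) -> (18.021,-11.021) [heading=315, draw]
  FD 6: (18.021,-11.021) -> (22.263,-15.263) [heading=315, draw]
  FD 13: (22.263,-15.263) -> (31.456,-24.456) [heading=315, draw]
  PU: pen up
  -- iteration 2/3 --
  FD 17: (31.456,-24.456) -> (43.477,-36.477) [heading=315, move]
  FD 6: (43.477,-36.477) -> (47.719,-40.719) [heading=315, move]
  FD 13: (47.719,-40.719) -> (56.912,-49.912) [heading=315, move]
  PU: pen up
  -- iteration 3/3 --
  FD 17: (56.912,-49.912) -> (68.933,-61.933) [heading=315, move]
  FD 6: (68.933,-61.933) -> (73.175,-66.175) [heading=315, move]
  FD 13: (73.175,-66.175) -> (82.368,-75.368) [heading=315, move]
  PU: pen up
]
Final: pos=(82.368,-75.368), heading=315, 3 segment(s) drawn

Segment endpoints: x in {6, 18.021, 22.263, 31.456}, y in {-24.456, -15.263, -11.021, 1}
xmin=6, ymin=-24.456, xmax=31.456, ymax=1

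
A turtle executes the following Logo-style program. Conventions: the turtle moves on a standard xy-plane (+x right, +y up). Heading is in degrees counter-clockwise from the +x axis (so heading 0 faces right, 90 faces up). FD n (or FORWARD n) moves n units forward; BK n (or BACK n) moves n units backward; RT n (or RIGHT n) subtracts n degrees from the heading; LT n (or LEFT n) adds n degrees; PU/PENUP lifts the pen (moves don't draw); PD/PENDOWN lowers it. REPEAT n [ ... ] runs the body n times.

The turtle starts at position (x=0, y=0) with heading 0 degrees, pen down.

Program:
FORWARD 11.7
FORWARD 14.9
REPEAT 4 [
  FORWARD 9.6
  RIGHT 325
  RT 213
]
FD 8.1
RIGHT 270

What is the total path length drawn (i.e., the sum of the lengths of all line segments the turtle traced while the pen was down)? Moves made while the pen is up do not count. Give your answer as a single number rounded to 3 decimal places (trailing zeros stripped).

Executing turtle program step by step:
Start: pos=(0,0), heading=0, pen down
FD 11.7: (0,0) -> (11.7,0) [heading=0, draw]
FD 14.9: (11.7,0) -> (26.6,0) [heading=0, draw]
REPEAT 4 [
  -- iteration 1/4 --
  FD 9.6: (26.6,0) -> (36.2,0) [heading=0, draw]
  RT 325: heading 0 -> 35
  RT 213: heading 35 -> 182
  -- iteration 2/4 --
  FD 9.6: (36.2,0) -> (26.606,-0.335) [heading=182, draw]
  RT 325: heading 182 -> 217
  RT 213: heading 217 -> 4
  -- iteration 3/4 --
  FD 9.6: (26.606,-0.335) -> (36.182,0.335) [heading=4, draw]
  RT 325: heading 4 -> 39
  RT 213: heading 39 -> 186
  -- iteration 4/4 --
  FD 9.6: (36.182,0.335) -> (26.635,-0.669) [heading=186, draw]
  RT 325: heading 186 -> 221
  RT 213: heading 221 -> 8
]
FD 8.1: (26.635,-0.669) -> (34.656,0.458) [heading=8, draw]
RT 270: heading 8 -> 98
Final: pos=(34.656,0.458), heading=98, 7 segment(s) drawn

Segment lengths:
  seg 1: (0,0) -> (11.7,0), length = 11.7
  seg 2: (11.7,0) -> (26.6,0), length = 14.9
  seg 3: (26.6,0) -> (36.2,0), length = 9.6
  seg 4: (36.2,0) -> (26.606,-0.335), length = 9.6
  seg 5: (26.606,-0.335) -> (36.182,0.335), length = 9.6
  seg 6: (36.182,0.335) -> (26.635,-0.669), length = 9.6
  seg 7: (26.635,-0.669) -> (34.656,0.458), length = 8.1
Total = 73.1

Answer: 73.1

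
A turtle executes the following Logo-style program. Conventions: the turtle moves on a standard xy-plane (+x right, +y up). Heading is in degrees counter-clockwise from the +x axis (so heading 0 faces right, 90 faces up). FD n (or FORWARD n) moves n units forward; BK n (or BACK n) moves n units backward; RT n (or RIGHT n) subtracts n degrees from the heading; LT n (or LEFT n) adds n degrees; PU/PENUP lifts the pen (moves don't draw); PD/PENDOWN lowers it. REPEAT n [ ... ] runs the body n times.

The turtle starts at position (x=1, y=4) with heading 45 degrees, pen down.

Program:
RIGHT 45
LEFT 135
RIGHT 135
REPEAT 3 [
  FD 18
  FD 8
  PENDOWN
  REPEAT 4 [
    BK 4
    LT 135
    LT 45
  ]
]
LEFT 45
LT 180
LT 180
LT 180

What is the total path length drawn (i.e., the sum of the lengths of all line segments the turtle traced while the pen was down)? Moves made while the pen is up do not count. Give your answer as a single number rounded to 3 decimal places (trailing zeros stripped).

Answer: 126

Derivation:
Executing turtle program step by step:
Start: pos=(1,4), heading=45, pen down
RT 45: heading 45 -> 0
LT 135: heading 0 -> 135
RT 135: heading 135 -> 0
REPEAT 3 [
  -- iteration 1/3 --
  FD 18: (1,4) -> (19,4) [heading=0, draw]
  FD 8: (19,4) -> (27,4) [heading=0, draw]
  PD: pen down
  REPEAT 4 [
    -- iteration 1/4 --
    BK 4: (27,4) -> (23,4) [heading=0, draw]
    LT 135: heading 0 -> 135
    LT 45: heading 135 -> 180
    -- iteration 2/4 --
    BK 4: (23,4) -> (27,4) [heading=180, draw]
    LT 135: heading 180 -> 315
    LT 45: heading 315 -> 0
    -- iteration 3/4 --
    BK 4: (27,4) -> (23,4) [heading=0, draw]
    LT 135: heading 0 -> 135
    LT 45: heading 135 -> 180
    -- iteration 4/4 --
    BK 4: (23,4) -> (27,4) [heading=180, draw]
    LT 135: heading 180 -> 315
    LT 45: heading 315 -> 0
  ]
  -- iteration 2/3 --
  FD 18: (27,4) -> (45,4) [heading=0, draw]
  FD 8: (45,4) -> (53,4) [heading=0, draw]
  PD: pen down
  REPEAT 4 [
    -- iteration 1/4 --
    BK 4: (53,4) -> (49,4) [heading=0, draw]
    LT 135: heading 0 -> 135
    LT 45: heading 135 -> 180
    -- iteration 2/4 --
    BK 4: (49,4) -> (53,4) [heading=180, draw]
    LT 135: heading 180 -> 315
    LT 45: heading 315 -> 0
    -- iteration 3/4 --
    BK 4: (53,4) -> (49,4) [heading=0, draw]
    LT 135: heading 0 -> 135
    LT 45: heading 135 -> 180
    -- iteration 4/4 --
    BK 4: (49,4) -> (53,4) [heading=180, draw]
    LT 135: heading 180 -> 315
    LT 45: heading 315 -> 0
  ]
  -- iteration 3/3 --
  FD 18: (53,4) -> (71,4) [heading=0, draw]
  FD 8: (71,4) -> (79,4) [heading=0, draw]
  PD: pen down
  REPEAT 4 [
    -- iteration 1/4 --
    BK 4: (79,4) -> (75,4) [heading=0, draw]
    LT 135: heading 0 -> 135
    LT 45: heading 135 -> 180
    -- iteration 2/4 --
    BK 4: (75,4) -> (79,4) [heading=180, draw]
    LT 135: heading 180 -> 315
    LT 45: heading 315 -> 0
    -- iteration 3/4 --
    BK 4: (79,4) -> (75,4) [heading=0, draw]
    LT 135: heading 0 -> 135
    LT 45: heading 135 -> 180
    -- iteration 4/4 --
    BK 4: (75,4) -> (79,4) [heading=180, draw]
    LT 135: heading 180 -> 315
    LT 45: heading 315 -> 0
  ]
]
LT 45: heading 0 -> 45
LT 180: heading 45 -> 225
LT 180: heading 225 -> 45
LT 180: heading 45 -> 225
Final: pos=(79,4), heading=225, 18 segment(s) drawn

Segment lengths:
  seg 1: (1,4) -> (19,4), length = 18
  seg 2: (19,4) -> (27,4), length = 8
  seg 3: (27,4) -> (23,4), length = 4
  seg 4: (23,4) -> (27,4), length = 4
  seg 5: (27,4) -> (23,4), length = 4
  seg 6: (23,4) -> (27,4), length = 4
  seg 7: (27,4) -> (45,4), length = 18
  seg 8: (45,4) -> (53,4), length = 8
  seg 9: (53,4) -> (49,4), length = 4
  seg 10: (49,4) -> (53,4), length = 4
  seg 11: (53,4) -> (49,4), length = 4
  seg 12: (49,4) -> (53,4), length = 4
  seg 13: (53,4) -> (71,4), length = 18
  seg 14: (71,4) -> (79,4), length = 8
  seg 15: (79,4) -> (75,4), length = 4
  seg 16: (75,4) -> (79,4), length = 4
  seg 17: (79,4) -> (75,4), length = 4
  seg 18: (75,4) -> (79,4), length = 4
Total = 126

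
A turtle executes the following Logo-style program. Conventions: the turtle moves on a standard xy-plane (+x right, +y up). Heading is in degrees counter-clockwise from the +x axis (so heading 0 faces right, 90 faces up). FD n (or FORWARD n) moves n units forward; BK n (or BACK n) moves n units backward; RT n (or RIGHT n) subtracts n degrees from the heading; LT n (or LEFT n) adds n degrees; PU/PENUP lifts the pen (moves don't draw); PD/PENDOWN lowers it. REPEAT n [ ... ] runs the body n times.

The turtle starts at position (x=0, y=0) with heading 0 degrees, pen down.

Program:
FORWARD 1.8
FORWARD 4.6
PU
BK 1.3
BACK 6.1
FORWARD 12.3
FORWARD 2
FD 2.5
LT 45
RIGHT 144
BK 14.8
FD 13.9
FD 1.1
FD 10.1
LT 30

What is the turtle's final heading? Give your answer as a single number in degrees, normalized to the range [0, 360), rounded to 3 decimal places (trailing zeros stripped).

Executing turtle program step by step:
Start: pos=(0,0), heading=0, pen down
FD 1.8: (0,0) -> (1.8,0) [heading=0, draw]
FD 4.6: (1.8,0) -> (6.4,0) [heading=0, draw]
PU: pen up
BK 1.3: (6.4,0) -> (5.1,0) [heading=0, move]
BK 6.1: (5.1,0) -> (-1,0) [heading=0, move]
FD 12.3: (-1,0) -> (11.3,0) [heading=0, move]
FD 2: (11.3,0) -> (13.3,0) [heading=0, move]
FD 2.5: (13.3,0) -> (15.8,0) [heading=0, move]
LT 45: heading 0 -> 45
RT 144: heading 45 -> 261
BK 14.8: (15.8,0) -> (18.115,14.618) [heading=261, move]
FD 13.9: (18.115,14.618) -> (15.941,0.889) [heading=261, move]
FD 1.1: (15.941,0.889) -> (15.769,-0.198) [heading=261, move]
FD 10.1: (15.769,-0.198) -> (14.189,-10.173) [heading=261, move]
LT 30: heading 261 -> 291
Final: pos=(14.189,-10.173), heading=291, 2 segment(s) drawn

Answer: 291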